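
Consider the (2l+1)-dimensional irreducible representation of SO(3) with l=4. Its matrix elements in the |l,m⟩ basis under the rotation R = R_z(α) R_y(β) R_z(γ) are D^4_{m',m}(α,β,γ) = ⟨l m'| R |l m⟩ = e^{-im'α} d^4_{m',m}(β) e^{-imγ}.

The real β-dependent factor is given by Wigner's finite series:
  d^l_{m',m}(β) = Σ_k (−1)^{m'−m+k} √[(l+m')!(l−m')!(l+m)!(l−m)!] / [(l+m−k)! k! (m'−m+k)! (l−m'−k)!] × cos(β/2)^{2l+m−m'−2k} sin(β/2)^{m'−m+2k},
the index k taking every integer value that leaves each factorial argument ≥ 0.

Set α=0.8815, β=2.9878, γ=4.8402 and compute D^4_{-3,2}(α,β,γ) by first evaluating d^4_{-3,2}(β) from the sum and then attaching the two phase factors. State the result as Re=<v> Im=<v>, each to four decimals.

Split into d^4_{-3,2}(β=2.9878) × two z-phases.
c=cos(2.9878/2)=0.076821, s=sin(2.9878/2)=0.997045; N=√[1·5040·720·2]=2693.993318
k: max(0,(2)−(-3))=5 … min(4+(2),4−(-3))=6
  k=5: (−1)^0·2693.9933/(240)·0.0768^3·0.9970^5 = +0.005014
  k=6: (−1)^1·2693.9933/(720)·0.0768^1·0.9970^7 = -0.281543
d^4_{-3,2}(2.9878) = +0.005014 -0.281543 = -0.276529
D = (-0.878973+0.476872i)·(-0.276529)·(-0.967506+0.252847i) = -0.201821+0.189041i

Re=-0.2018 Im=0.1890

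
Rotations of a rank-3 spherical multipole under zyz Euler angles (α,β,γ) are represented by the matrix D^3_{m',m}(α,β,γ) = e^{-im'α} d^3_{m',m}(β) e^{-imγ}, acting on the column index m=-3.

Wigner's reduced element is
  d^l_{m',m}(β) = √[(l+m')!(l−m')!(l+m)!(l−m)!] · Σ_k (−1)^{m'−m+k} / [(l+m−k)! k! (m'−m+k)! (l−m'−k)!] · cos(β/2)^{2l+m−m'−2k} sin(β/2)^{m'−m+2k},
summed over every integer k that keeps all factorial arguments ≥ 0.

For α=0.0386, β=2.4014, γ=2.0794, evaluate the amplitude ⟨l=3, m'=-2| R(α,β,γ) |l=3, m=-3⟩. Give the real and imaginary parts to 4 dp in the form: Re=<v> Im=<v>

Re=-0.0141 Im=-0.0005

Split into d^3_{-2,-3}(β=2.4014) × two z-phases.
Half-angle: c=0.361705, s=0.932293. N=√(1·120·1·720)=293.938769
k∈{0} keeps every argument non-negative
  k=0: (−1)^1·293.9388/(120)·0.3617^5·0.9323^1 = -0.014138
d^3_{-2,-3}(2.4014) = -0.014138
Phases: e^{-i·(-2)·0.0386}=+0.997022+0.077123i, e^{-i·(-3)·2.0794}=+0.998988-0.044970i ⇒ D=-0.014131-0.000455i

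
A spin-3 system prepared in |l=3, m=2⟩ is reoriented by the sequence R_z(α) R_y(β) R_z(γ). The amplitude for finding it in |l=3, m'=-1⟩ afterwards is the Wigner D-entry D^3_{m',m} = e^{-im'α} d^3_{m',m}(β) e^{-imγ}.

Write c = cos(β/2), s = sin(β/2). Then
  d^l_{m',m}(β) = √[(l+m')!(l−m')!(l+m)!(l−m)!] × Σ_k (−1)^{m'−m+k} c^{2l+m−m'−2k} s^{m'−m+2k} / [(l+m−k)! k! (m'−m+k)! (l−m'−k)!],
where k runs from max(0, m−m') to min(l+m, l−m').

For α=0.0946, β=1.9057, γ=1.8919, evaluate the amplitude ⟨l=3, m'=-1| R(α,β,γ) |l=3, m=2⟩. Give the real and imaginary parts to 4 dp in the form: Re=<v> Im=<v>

Re=-0.0059 Im=0.0036

Split into d^3_{-1,2}(β=1.9057) × two z-phases.
Half-angle: c=0.579362, s=0.815070. N=√(2·24·120·1)=75.894664
k∈{3,4} keeps every argument non-negative
  k=3: (−1)^0·75.8947/(12)·0.5794^3·0.8151^3 = +0.665987
  k=4: (−1)^1·75.8947/(24)·0.5794^1·0.8151^5 = -0.659060
d^3_{-1,2}(1.9057) = +0.665987 -0.659060 = +0.006927
Phases: e^{-i·(-1)·0.0946}=+0.995529+0.094459i, e^{-i·(2)·1.8919}=-0.800776+0.598964i ⇒ D=-0.005914+0.003607i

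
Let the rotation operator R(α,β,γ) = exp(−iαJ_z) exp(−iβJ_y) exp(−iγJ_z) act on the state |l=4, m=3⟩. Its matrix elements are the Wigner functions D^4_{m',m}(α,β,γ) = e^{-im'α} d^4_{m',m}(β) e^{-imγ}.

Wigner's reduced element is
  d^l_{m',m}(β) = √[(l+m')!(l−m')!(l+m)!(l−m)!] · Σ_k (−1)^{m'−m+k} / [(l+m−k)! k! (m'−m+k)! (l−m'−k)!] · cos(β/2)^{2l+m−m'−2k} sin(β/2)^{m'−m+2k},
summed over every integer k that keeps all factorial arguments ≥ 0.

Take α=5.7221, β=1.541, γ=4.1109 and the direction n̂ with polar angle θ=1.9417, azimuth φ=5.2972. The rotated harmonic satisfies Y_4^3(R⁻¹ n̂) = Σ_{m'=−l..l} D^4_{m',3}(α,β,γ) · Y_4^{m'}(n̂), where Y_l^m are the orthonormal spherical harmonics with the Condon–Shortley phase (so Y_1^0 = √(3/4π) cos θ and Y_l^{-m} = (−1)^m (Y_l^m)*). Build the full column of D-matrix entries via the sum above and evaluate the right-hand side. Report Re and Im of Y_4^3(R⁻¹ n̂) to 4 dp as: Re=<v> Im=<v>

Re=0.0874 Im=0.1464

Need the full column D^4_{m',3} for m'=−4..4 at α=5.7221, β=1.541, γ=4.1109.
cos(β/2)=0.717563, sin(β/2)=0.696494
d^4_{-4,3}: single k=7 term ⇒ +0.161372;  D = -0.068716-0.146010i
d^4_{-3,3}: k∈[6..7] ⇒ +0.411455 -0.055378 = +0.356077;  D = +0.043055-0.353464i
d^4_{-2,3}: k∈[5..6] ⇒ +0.679754 -0.213474 = +0.466279;  D = +0.294025-0.361892i
d^4_{-1,3}: k∈[4..5] ⇒ +0.825330 -0.466546 = +0.358784;  D = +0.339725-0.115384i
d^4_{0,3}: k∈[3..4] ⇒ +0.760528 -0.716524 = +0.044004;  D = +0.042808+0.010189i
d^4_{1,3}: k∈[2..3] ⇒ +0.525610 -0.825330 = -0.299720;  D = -0.209942-0.213908i
d^4_{2,3}: k∈[1..2] ⇒ +0.255270 -0.721500 = -0.466230;  D = -0.099449-0.455500i
d^4_{3,3}: k∈[0..1] ⇒ +0.070287 -0.463544 = -0.393257;  D = +0.133416-0.369934i
d^4_{4,3}: single k=0 term ⇒ -0.192966;  D = +0.152017-0.118856i
Y_4^{m'}(θ=1.9417,φ=5.2972) and Σ D·Y over m':
  (-0.0687-0.1460i)·(-0.2321-0.2401i)  (+0.0431-0.3535i)·(+0.3611-0.0671i)  (+0.2940-0.3619i)·(+0.0091-0.0215i)  (+0.3397-0.1154i)·(+0.1835+0.2772i)  (+0.0428+0.0102i)·(-0.0357+0.0000i)  (-0.2099-0.2139i)·(-0.1835+0.2772i)  (-0.0994-0.4555i)·(+0.0091+0.0215i)  (+0.1334-0.3699i)·(-0.3611-0.0671i)  (+0.1520-0.1189i)·(-0.2321+0.2401i)
Y_4^3(R⁻¹ n̂) = +0.087435+0.146353i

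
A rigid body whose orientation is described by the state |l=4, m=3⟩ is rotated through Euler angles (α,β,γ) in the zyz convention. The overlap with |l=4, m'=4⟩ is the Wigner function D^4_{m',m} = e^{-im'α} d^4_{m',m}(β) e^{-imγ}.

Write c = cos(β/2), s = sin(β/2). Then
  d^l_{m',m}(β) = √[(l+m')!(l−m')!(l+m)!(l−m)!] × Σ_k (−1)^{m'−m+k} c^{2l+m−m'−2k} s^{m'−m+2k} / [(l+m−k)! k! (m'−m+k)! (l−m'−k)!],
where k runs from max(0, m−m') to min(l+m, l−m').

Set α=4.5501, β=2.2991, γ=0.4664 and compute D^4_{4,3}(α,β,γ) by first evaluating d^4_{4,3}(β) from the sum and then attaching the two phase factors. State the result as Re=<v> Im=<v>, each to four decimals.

Re=-0.0036 Im=0.0034

Split into d^4_{4,3}(β=2.2991) × two z-phases.
c=cos(2.2991/2)=0.408898, s=sin(2.2991/2)=0.912580; N=√[40320·1·5040·1]=14255.272709
The bounds max(0,m−m')=0 and min(l+m,l−m')=0 give 1 term
  k=0: (−1)^1·14255.2727/(5040)·0.4089^7·0.9126^1 = -0.004933
d^4_{4,3}(2.2991) = -0.004933
Phases: e^{-i·(4)·4.5501}=+0.796594+0.604514i, e^{-i·(3)·0.4664}=+0.170755-0.985313i ⇒ D=-0.003609+0.003363i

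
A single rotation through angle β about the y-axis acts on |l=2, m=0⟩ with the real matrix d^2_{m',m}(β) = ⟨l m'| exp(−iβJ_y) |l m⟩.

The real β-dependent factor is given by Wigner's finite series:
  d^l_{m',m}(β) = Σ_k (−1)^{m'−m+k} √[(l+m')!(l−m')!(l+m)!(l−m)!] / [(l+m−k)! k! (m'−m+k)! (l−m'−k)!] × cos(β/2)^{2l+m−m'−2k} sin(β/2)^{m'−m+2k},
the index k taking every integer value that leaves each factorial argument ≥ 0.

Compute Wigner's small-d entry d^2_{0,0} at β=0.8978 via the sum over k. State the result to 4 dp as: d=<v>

d=0.0828

d^2_{0,0}(β=0.8978) via Wigner's sum:
c=cos(0.8978/2)=0.900925, s=sin(0.8978/2)=0.433975; N=√[2·2·2·2]=4.000000
k∈{0,1,2} keeps every argument non-negative
  k=0: (−1)^0·4.0000/(4)·0.9009^4·0.4340^0 = +0.658802
  k=1: (−1)^1·4.0000/(1)·0.9009^2·0.4340^2 = -0.611457
  k=2: (−1)^2·4.0000/(4)·0.9009^0·0.4340^4 = +0.035470
d^2_{0,0}(0.8978) = +0.658802 -0.611457 +0.035470 = +0.082814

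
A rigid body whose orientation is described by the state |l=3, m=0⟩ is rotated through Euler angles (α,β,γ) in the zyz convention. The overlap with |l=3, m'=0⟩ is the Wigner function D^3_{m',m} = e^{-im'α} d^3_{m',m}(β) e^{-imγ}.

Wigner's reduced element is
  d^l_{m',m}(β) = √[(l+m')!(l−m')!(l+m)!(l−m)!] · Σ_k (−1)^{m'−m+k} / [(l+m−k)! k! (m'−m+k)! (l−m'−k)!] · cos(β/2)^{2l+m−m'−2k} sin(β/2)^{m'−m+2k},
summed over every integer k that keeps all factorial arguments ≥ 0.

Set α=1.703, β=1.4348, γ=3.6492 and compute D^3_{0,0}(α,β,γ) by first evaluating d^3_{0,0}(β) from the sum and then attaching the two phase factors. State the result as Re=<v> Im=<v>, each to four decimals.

Split into d^3_{0,0}(β=1.4348) × two z-phases.
Half-angle: c=0.753518, s=0.657428. N=√(6·6·6·6)=36.000000
The bounds max(0,m−m')=0 and min(l+m,l−m')=3 give 4 terms
  k=0: (−1)^0·36.0000/(36)·0.7535^6·0.6574^0 = +0.183046
  k=1: (−1)^1·36.0000/(4)·0.7535^4·0.6574^2 = -1.254042
  k=2: (−1)^2·36.0000/(4)·0.7535^2·0.6574^4 = +0.954600
  k=3: (−1)^3·36.0000/(36)·0.7535^0·0.6574^6 = -0.080740
d^3_{0,0}(1.4348) = +0.183046 -1.254042 +0.954600 -0.080740 = -0.197136
D = (+1.000000+0.000000i)·(-0.197136)·(+1.000000+0.000000i) = -0.197136+0.000000i

Re=-0.1971 Im=0.0000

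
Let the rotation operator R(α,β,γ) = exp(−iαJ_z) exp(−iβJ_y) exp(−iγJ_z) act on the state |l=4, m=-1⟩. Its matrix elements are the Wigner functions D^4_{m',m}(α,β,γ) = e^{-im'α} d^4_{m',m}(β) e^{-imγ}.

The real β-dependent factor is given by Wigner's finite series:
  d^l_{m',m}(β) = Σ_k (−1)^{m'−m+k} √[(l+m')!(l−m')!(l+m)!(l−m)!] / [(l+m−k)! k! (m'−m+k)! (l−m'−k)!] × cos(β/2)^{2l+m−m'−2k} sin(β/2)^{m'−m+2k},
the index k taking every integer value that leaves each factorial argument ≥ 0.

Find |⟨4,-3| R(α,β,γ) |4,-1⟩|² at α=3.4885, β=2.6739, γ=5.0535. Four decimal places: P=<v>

First d^4_{-3,-1}(β=2.6739), then the phase factors e^{-i(-3)α} and e^{-i(-1)γ}:
With c≡cos(β/2)=0.231721 and s≡sin(β/2)=0.972782, N=[1·5040·6·120]^{1/2}=1904.940944
The bounds max(0,m−m')=2 and min(l+m,l−m')=3 give 2 terms
  k=2: (−1)^0·1904.9409/(240)·0.2317^6·0.9728^2 = +0.001163
  k=3: (−1)^1·1904.9409/(144)·0.2317^4·0.9728^4 = -0.034154
d^4_{-3,-1}(2.6739) = +0.001163 -0.034154 = -0.032991
|D^4_{-3,-1}|² = |d^4_{-3,-1}(β)|² = (-0.032991)² = 0.001088 (the z-rotation phases have unit modulus)

P=0.0011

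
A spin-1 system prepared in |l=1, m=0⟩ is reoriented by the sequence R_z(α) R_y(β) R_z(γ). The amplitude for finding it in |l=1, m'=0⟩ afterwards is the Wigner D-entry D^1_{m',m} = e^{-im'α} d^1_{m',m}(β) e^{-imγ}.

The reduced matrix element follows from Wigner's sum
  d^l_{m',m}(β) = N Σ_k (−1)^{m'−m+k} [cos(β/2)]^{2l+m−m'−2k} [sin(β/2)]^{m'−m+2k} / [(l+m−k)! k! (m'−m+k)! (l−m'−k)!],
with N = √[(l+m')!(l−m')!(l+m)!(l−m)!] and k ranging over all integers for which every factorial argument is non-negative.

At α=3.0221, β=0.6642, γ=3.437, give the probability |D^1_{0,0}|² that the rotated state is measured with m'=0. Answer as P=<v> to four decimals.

P=0.6200

First d^1_{0,0}(β=0.6642), then the phase factors e^{-i(0)α} and e^{-i(0)γ}:
With c≡cos(β/2)=0.945360 and s≡sin(β/2)=0.326029, N=[1·1·1·1]^{1/2}=1.000000
k∈{0,1} keeps every argument non-negative
  k=0: (−1)^0·1.0000/(1)·0.9454^2·0.3260^0 = +0.893705
  k=1: (−1)^1·1.0000/(1)·0.9454^0·0.3260^2 = -0.106295
d^1_{0,0}(0.6642) = +0.893705 -0.106295 = +0.787410
|D^1_{0,0}|² = |d^1_{0,0}(β)|² = (+0.787410)² = 0.620015 (the z-rotation phases have unit modulus)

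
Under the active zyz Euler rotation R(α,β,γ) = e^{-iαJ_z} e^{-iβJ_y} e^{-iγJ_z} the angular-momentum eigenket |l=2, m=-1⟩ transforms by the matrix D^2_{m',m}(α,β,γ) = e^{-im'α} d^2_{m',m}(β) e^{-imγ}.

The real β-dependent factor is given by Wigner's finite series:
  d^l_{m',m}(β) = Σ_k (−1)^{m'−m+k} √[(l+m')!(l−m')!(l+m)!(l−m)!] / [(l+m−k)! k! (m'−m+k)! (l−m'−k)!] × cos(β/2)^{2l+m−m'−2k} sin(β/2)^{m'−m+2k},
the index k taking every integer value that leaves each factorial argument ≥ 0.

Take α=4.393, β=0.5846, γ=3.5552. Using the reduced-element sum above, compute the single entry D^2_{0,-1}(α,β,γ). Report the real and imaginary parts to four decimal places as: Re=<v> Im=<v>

Split into d^2_{0,-1}(β=0.5846) × two z-phases.
With c≡cos(β/2)=0.957584 and s≡sin(β/2)=0.288155, N=[2·2·1·6]^{1/2}=4.898979
Admissible k: 0..1 (factorial args all ≥0)
  k=0: (−1)^1·4.8990/(2)·0.9576^3·0.2882^1 = -0.619773
  k=1: (−1)^2·4.8990/(2)·0.9576^1·0.2882^3 = +0.056122
d^2_{0,-1}(0.5846) = -0.619773 +0.056122 = -0.563651
Attach z-rotation phases: D = e^{-i(0)(4.393)}·(-0.563651)·e^{-i(-1)(3.5552)} = +0.516122+0.226540i

Re=0.5161 Im=0.2265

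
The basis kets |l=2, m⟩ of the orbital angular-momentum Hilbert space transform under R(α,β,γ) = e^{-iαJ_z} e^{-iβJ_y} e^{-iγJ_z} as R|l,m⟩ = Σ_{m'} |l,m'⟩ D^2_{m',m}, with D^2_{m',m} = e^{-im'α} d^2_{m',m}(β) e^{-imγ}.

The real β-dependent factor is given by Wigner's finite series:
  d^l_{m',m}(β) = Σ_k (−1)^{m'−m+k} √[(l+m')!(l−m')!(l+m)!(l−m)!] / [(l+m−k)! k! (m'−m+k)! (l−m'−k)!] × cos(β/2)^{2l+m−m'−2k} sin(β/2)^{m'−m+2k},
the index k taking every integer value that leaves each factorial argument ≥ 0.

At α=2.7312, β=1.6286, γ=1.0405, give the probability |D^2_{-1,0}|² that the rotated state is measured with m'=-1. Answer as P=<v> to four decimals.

D^2_{-1,0}(2.7312,1.6286,1.0405) = e^{-i·-1·2.7312}·d^2_{-1,0}(1.6286)·e^{-i·0·1.0405}. Compute d first:
Half-angle: c=0.686378, s=0.727245. N=√(1·6·2·2)=4.898979
Admissible k: 1..2 (factorial args all ≥0)
  k=1: (−1)^0·4.8990/(2)·0.6864^3·0.7272^1 = +0.576031
  k=2: (−1)^1·4.8990/(2)·0.6864^1·0.7272^3 = -0.646668
d^2_{-1,0}(1.6286) = +0.576031 -0.646668 = -0.070637
|D^2_{-1,0}|² = |d^2_{-1,0}(β)|² = (-0.070637)² = 0.004990 (the z-rotation phases have unit modulus)

P=0.0050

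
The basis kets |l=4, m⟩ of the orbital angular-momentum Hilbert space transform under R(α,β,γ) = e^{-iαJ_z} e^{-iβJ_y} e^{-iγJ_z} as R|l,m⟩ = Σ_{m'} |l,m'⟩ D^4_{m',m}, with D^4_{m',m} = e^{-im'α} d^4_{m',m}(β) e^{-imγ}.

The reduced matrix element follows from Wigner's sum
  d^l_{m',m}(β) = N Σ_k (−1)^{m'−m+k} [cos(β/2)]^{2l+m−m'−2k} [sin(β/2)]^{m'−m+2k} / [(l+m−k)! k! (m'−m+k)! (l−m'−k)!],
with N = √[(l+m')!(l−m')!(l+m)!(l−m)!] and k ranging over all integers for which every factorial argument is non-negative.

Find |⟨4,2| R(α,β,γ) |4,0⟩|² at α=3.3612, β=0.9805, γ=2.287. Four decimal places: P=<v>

First d^4_{2,0}(β=0.9805), then the phase factors e^{-i(2)α} and e^{-i(0)γ}:
With c≡cos(β/2)=0.882215 and s≡sin(β/2)=0.470846, N=[720·2·24·24]^{1/2}=910.735966
k: max(0,(0)−(2))=0 … min(4+(0),4−(2))=2
  k=0: (−1)^2·910.7360/(96)·0.8822^6·0.4708^2 = +0.991578
  k=1: (−1)^3·910.7360/(36)·0.8822^4·0.4708^4 = -0.753191
  k=2: (−1)^4·910.7360/(96)·0.8822^2·0.4708^6 = +0.080454
d^4_{2,0}(0.9805) = +0.991578 -0.753191 +0.080454 = +0.318841
|D^4_{2,0}|² = |d^4_{2,0}(β)|² = (+0.318841)² = 0.101659 (the z-rotation phases have unit modulus)

P=0.1017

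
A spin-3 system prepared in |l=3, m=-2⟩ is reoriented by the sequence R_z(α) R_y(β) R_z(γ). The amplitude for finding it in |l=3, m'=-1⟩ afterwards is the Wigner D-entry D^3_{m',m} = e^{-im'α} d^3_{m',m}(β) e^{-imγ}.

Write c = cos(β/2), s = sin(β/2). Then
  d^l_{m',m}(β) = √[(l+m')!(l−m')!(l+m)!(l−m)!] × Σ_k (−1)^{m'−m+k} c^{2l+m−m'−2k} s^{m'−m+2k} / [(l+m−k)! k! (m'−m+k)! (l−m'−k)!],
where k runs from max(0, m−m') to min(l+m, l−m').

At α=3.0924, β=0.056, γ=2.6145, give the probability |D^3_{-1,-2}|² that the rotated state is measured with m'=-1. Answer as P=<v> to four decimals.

D^3_{-1,-2}(3.0924,0.056,2.6145) = e^{-i·-1·3.0924}·d^3_{-1,-2}(0.056)·e^{-i·-2·2.6145}. Compute d first:
Half-angle: c=0.999608, s=0.027996. N=√(2·24·1·120)=75.894664
k: max(0,(-2)−(-1))=0 … min(3+(-2),3−(-1))=1
  k=0: (−1)^1·75.8947/(24)·0.9996^5·0.0280^1 = -0.088359
  k=1: (−1)^2·75.8947/(12)·0.9996^3·0.0280^3 = +0.000139
d^3_{-1,-2}(0.056) = -0.088359 +0.000139 = -0.088220
|D^3_{-1,-2}|² = |d^3_{-1,-2}(β)|² = (-0.088220)² = 0.007783 (the z-rotation phases have unit modulus)

P=0.0078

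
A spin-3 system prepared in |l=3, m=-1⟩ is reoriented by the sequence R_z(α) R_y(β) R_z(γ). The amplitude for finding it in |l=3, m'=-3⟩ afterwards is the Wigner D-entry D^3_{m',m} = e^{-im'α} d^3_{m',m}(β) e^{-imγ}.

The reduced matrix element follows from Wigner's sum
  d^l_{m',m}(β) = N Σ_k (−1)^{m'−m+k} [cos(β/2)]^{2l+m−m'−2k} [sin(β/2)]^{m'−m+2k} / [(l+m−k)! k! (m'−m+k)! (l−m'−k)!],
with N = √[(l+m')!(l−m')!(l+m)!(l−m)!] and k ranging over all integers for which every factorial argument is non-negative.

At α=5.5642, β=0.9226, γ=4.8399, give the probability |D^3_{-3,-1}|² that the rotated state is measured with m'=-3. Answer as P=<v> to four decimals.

First d^3_{-3,-1}(β=0.9226), then the phase factors e^{-i(-3)α} and e^{-i(-1)γ}:
With c≡cos(β/2)=0.895475 and s≡sin(β/2)=0.445113, N=[1·720·2·24]^{1/2}=185.903201
Admissible k: 2..2 (factorial args all ≥0)
  k=2: (−1)^0·185.9032/(48)·0.8955^4·0.4451^2 = +0.493399
d^3_{-3,-1}(0.9226) = +0.493399
|D^3_{-3,-1}|² = |d^3_{-3,-1}(β)|² = (+0.493399)² = 0.243443 (the z-rotation phases have unit modulus)

P=0.2434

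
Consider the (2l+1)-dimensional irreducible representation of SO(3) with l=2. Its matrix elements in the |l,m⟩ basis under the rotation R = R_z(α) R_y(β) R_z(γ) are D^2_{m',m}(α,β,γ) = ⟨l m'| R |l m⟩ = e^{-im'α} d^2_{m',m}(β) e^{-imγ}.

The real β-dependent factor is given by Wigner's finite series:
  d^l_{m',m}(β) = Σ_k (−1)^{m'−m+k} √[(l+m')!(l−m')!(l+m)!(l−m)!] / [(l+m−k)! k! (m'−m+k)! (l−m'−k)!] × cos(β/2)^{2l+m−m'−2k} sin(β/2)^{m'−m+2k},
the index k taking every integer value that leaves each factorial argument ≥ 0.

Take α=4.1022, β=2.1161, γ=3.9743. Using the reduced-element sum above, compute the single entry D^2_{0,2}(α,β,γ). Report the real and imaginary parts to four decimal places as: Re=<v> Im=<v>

Re=-0.0423 Im=-0.4456

Split into d^2_{0,2}(β=2.1161) × two z-phases.
c=cos(2.1161/2)=0.490572, s=sin(2.1161/2)=0.871401; N=√[2·2·24·1]=9.797959
k: max(0,(2)−(0))=2 … min(2+(2),2−(0))=2
  k=2: (−1)^0·9.7980/(4)·0.4906^2·0.8714^2 = +0.447628
d^2_{0,2}(2.1161) = +0.447628
Phases: e^{-i·(0)·4.1022}=+1.000000+0.000000i, e^{-i·(2)·3.9743}=-0.094477-0.995527i ⇒ D=-0.042291-0.445626i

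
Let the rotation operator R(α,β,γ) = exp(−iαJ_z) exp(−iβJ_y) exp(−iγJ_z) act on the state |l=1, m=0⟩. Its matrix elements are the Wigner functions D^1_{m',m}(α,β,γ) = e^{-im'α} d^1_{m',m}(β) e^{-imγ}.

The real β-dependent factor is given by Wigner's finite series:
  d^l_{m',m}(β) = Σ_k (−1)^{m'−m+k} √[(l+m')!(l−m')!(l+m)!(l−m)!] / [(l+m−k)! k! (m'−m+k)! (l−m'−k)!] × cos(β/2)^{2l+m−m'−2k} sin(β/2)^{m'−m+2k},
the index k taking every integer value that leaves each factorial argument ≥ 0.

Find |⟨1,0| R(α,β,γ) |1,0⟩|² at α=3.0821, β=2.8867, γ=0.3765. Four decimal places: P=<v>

D^1_{0,0}(3.0821,2.8867,0.3765) = e^{-i·0·3.0821}·d^1_{0,0}(2.8867)·e^{-i·0·0.3765}. Compute d first:
c=cos(2.8867/2)=0.127102, s=sin(2.8867/2)=0.991890; N=√[1·1·1·1]=1.000000
k∈{0,1} keeps every argument non-negative
  k=0: (−1)^0·1.0000/(1)·0.1271^2·0.9919^0 = +0.016155
  k=1: (−1)^1·1.0000/(1)·0.1271^0·0.9919^2 = -0.983845
d^1_{0,0}(2.8867) = +0.016155 -0.983845 = -0.967690
|D^1_{0,0}|² = |d^1_{0,0}(β)|² = (-0.967690)² = 0.936425 (the z-rotation phases have unit modulus)

P=0.9364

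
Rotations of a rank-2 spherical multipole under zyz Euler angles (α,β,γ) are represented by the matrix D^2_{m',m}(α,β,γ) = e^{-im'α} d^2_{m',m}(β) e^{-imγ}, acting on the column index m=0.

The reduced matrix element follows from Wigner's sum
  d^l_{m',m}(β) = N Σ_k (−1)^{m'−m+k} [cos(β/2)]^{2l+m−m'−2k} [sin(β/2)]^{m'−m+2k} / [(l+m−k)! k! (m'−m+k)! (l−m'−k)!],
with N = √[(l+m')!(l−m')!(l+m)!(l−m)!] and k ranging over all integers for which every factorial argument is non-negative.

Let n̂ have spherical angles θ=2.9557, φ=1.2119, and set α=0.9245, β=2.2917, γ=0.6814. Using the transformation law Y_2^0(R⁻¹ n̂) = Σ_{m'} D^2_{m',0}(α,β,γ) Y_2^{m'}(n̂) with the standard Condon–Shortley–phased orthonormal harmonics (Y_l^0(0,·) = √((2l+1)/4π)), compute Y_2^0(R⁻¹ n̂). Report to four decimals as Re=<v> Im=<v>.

Need the full column D^2_{m',0} for m'=−2..2 at α=0.9245, β=2.2917, γ=0.6814.
cos(β/2)=0.412272, sin(β/2)=0.911061
d^2_{-2,0}: single k=2 term ⇒ +0.345571;  D = -0.094904+0.332284i
d^2_{-1,0}: k∈[1..2] ⇒ +0.156377 -0.763663 = -0.607285;  D = -0.365728-0.484808i
d^2_{0,0}: k∈[0..2] ⇒ +0.028889 -0.564316 +0.688953 = +0.153526;  D = +0.153526+0.000000i
d^2_{1,0}: k∈[0..1] ⇒ -0.156377 +0.763663 = +0.607285;  D = +0.365728-0.484808i
d^2_{2,0}: single k=0 term ⇒ +0.345571;  D = -0.094904-0.332284i
Y_2^{m'}(θ=2.9557,φ=1.2119) and Σ D·Y over m':
  (-0.0949+0.3323i)·(-0.0099-0.0087i)  (-0.3657-0.4848i)·(-0.0493+0.1314i)  (+0.1535+0.0000i)·(+0.5985+0.0000i)  (+0.3657-0.4848i)·(+0.0493+0.1314i)  (-0.0949-0.3323i)·(-0.0099+0.0087i)
Y_2^0(R⁻¹ n̂) = +0.262978-0.000000i

Re=0.2630 Im=0.0000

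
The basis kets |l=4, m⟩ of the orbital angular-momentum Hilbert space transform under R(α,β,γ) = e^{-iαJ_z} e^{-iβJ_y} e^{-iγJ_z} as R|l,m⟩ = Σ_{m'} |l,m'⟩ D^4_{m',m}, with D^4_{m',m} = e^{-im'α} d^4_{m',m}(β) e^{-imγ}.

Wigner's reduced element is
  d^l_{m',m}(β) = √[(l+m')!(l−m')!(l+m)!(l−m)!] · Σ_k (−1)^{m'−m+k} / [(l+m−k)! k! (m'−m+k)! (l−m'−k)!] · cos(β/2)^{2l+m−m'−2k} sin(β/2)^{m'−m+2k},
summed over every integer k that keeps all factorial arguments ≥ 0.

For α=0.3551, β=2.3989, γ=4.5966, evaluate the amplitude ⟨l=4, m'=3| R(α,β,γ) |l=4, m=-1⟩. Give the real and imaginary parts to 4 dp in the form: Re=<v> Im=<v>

Re=0.4730 Im=0.1943

First d^4_{3,-1}(β=2.3989), then the phase factors e^{-i(3)α} and e^{-i(-1)γ}:
Half-angle: c=0.362870, s=0.931840. N=√(5040·1·6·120)=1904.940944
k∈{0,1} keeps every argument non-negative
  k=0: (−1)^4·1904.9409/(144)·0.3629^4·0.9318^4 = +0.172938
  k=1: (−1)^5·1904.9409/(240)·0.3629^2·0.9318^6 = -0.684259
d^4_{3,-1}(2.3989) = +0.172938 -0.684259 = -0.511321
Phases: e^{-i·(3)·0.3551}=+0.484242-0.874934i, e^{-i·(-1)·4.5966}=-0.115530-0.993304i ⇒ D=+0.472982+0.194260i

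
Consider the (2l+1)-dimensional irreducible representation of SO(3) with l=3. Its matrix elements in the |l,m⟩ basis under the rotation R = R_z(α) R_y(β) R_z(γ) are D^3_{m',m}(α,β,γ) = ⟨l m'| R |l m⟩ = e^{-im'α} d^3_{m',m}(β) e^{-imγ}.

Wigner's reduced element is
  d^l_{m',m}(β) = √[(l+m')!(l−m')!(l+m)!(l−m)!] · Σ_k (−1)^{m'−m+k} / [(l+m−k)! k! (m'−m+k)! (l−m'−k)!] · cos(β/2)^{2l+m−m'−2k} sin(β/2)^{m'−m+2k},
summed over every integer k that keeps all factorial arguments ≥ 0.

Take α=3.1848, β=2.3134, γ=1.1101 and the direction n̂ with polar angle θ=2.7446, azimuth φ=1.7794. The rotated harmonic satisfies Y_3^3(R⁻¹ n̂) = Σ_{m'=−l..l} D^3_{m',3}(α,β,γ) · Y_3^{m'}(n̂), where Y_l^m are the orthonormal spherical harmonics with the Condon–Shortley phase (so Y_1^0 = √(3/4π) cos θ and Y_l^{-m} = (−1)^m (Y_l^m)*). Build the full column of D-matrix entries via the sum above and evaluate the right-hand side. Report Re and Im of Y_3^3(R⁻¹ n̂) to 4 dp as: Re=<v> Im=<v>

Need the full column D^3_{m',3} for m'=−3..3 at α=3.1848, β=2.3134, γ=1.1101.
cos(β/2)=0.402363, sin(β/2)=0.915480
d^3_{-3,3}: single k=6 term ⇒ +0.588700;  D = +0.587673-0.034763i
d^3_{-2,3}: single k=5 term ⇒ +0.633780;  D = -0.630467+0.064718i
d^3_{-1,3}: single k=4 term ⇒ +0.440430;  D = +0.435777-0.063857i
d^3_{0,3}: single k=3 term ⇒ +0.223520;  D = -0.219552+0.041930i
d^3_{1,3}: single k=2 term ⇒ +0.085078;  D = +0.082800-0.019554i
d^3_{2,3}: single k=1 term ⇒ +0.023649;  D = -0.022760+0.006425i
d^3_{3,3}: single k=0 term ⇒ +0.004243;  D = +0.004030-0.001328i
Y_3^{m'}(θ=2.7446,φ=1.7794) and Σ D·Y over m':
  (+0.5877-0.0348i)·(+0.0141+0.0195i)  (-0.6305+0.0647i)·(+0.1288-0.0571i)  (+0.4358-0.0639i)·(-0.0842-0.3976i)  (-0.2196+0.0419i)·(-0.4311+0.0000i)  (+0.0828-0.0196i)·(+0.0842-0.3976i)  (-0.0228+0.0064i)·(+0.1288+0.0571i)  (+0.0040-0.0013i)·(-0.0141+0.0195i)
Y_3^3(R⁻¹ n̂) = -0.040101-0.165584i

Re=-0.0401 Im=-0.1656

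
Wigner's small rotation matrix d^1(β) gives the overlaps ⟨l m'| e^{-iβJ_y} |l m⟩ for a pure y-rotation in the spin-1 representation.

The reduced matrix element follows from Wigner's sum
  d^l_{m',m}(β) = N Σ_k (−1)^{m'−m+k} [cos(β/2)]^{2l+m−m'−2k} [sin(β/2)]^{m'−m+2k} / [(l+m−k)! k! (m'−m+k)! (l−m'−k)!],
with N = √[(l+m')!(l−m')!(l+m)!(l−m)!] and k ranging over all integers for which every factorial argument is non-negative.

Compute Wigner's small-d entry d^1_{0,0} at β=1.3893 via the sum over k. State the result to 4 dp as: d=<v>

d=0.1805

d^1_{0,0}(β=1.3893) via Wigner's sum:
Half-angle: c=0.768278, s=0.640117. N=√(1·1·1·1)=1.000000
The bounds max(0,m−m')=0 and min(l+m,l−m')=1 give 2 terms
  k=0: (−1)^0·1.0000/(1)·0.7683^2·0.6401^0 = +0.590251
  k=1: (−1)^1·1.0000/(1)·0.7683^0·0.6401^2 = -0.409749
d^1_{0,0}(1.3893) = +0.590251 -0.409749 = +0.180502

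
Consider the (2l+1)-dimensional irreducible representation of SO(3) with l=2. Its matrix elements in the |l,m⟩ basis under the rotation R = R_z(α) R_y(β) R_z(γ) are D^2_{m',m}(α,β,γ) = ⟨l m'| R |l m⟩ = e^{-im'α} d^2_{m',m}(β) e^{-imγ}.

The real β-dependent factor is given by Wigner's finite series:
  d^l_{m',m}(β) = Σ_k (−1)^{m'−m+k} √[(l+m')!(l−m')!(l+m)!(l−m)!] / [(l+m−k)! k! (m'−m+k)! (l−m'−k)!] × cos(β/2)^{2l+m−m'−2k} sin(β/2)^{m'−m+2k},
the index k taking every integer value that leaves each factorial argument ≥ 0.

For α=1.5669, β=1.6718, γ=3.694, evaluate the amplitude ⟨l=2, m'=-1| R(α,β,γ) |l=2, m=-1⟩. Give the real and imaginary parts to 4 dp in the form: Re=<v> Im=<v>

Split into d^2_{-1,-1}(β=1.6718) × two z-phases.
c=cos(1.6718/2)=0.670510, s=sin(1.6718/2)=0.741900; N=√[1·6·1·6]=6.000000
k: max(0,(-1)−(-1))=0 … min(2+(-1),2−(-1))=1
  k=0: (−1)^0·6.0000/(6)·0.6705^4·0.7419^0 = +0.202126
  k=1: (−1)^1·6.0000/(2)·0.6705^2·0.7419^2 = -0.742375
d^2_{-1,-1}(1.6718) = +0.202126 -0.742375 = -0.540249
Attach z-rotation phases: D = e^{-i(-1)(1.5669)}·(-0.540249)·e^{-i(-1)(3.694)} = -0.281695+0.460995i

Re=-0.2817 Im=0.4610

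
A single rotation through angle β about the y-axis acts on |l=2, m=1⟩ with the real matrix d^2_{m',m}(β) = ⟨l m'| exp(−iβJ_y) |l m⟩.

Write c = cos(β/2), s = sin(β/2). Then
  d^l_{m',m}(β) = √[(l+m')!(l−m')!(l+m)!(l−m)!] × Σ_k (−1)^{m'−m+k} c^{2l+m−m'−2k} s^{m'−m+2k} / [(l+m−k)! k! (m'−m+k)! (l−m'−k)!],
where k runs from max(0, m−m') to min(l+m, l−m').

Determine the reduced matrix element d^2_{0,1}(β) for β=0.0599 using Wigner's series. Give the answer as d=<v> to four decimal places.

d^2_{0,1}(β=0.0599) via Wigner's sum:
Half-angle: c=0.999552, s=0.029946. N=√(2·2·6·1)=4.898979
k: max(0,(1)−(0))=1 … min(2+(1),2−(0))=2
  k=1: (−1)^0·4.8990/(2)·0.9996^3·0.0299^1 = +0.073253
  k=2: (−1)^1·4.8990/(2)·0.9996^1·0.0299^3 = -0.000066
d^2_{0,1}(0.0599) = +0.073253 -0.000066 = +0.073187

d=0.0732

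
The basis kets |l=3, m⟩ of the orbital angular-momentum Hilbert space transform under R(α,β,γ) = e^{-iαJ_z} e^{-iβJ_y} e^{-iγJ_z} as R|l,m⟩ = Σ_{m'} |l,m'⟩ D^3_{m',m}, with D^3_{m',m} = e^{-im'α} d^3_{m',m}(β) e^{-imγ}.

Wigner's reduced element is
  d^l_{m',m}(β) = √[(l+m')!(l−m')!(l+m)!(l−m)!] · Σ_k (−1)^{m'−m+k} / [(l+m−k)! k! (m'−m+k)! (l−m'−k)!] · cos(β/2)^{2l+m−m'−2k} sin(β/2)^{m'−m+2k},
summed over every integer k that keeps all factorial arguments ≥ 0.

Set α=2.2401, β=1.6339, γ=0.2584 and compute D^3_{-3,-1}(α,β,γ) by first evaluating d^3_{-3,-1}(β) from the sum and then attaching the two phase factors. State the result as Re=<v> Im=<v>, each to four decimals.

D^3_{-3,-1}(2.2401,1.6339,0.2584) = e^{-i·-3·2.2401}·d^3_{-3,-1}(1.6339)·e^{-i·-1·0.2584}. Compute d first:
c=cos(1.6339/2)=0.684448, s=sin(1.6339/2)=0.729062; N=√[1·720·2·24]=185.903201
Admissible k: 2..2 (factorial args all ≥0)
  k=2: (−1)^0·185.9032/(48)·0.6844^4·0.7291^2 = +0.451789
d^3_{-3,-1}(1.6339) = +0.451789
Phases: e^{-i·(-3)·2.2401}=+0.905977+0.423327i, e^{-i·(-1)·0.2584}=+0.966800+0.255534i ⇒ D=+0.346850+0.289498i

Re=0.3468 Im=0.2895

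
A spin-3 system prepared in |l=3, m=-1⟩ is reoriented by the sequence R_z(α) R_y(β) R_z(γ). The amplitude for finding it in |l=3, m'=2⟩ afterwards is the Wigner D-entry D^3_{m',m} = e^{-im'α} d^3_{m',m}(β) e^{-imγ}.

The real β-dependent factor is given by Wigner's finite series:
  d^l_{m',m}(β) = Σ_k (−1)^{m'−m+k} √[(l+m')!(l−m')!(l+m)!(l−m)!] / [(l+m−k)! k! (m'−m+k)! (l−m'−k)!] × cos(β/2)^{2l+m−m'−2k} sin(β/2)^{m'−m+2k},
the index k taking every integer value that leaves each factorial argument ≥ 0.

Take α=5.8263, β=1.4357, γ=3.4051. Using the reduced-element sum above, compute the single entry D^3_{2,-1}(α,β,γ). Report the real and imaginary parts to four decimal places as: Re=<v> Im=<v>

Split into d^3_{2,-1}(β=1.4357) × two z-phases.
With c≡cos(β/2)=0.753222 and s≡sin(β/2)=0.657767, N=[120·1·2·24]^{1/2}=75.894664
k: max(0,(-1)−(2))=0 … min(3+(-1),3−(2))=1
  k=0: (−1)^3·75.8947/(12)·0.7532^3·0.6578^3 = -0.769156
  k=1: (−1)^4·75.8947/(24)·0.7532^1·0.6578^5 = +0.293280
d^3_{2,-1}(1.4357) = -0.769156 +0.293280 = -0.475876
Attach z-rotation phases: D = e^{-i(2)(5.8263)}·(-0.475876)·e^{-i(-1)(3.4051)} = +0.182470+0.439502i

Re=0.1825 Im=0.4395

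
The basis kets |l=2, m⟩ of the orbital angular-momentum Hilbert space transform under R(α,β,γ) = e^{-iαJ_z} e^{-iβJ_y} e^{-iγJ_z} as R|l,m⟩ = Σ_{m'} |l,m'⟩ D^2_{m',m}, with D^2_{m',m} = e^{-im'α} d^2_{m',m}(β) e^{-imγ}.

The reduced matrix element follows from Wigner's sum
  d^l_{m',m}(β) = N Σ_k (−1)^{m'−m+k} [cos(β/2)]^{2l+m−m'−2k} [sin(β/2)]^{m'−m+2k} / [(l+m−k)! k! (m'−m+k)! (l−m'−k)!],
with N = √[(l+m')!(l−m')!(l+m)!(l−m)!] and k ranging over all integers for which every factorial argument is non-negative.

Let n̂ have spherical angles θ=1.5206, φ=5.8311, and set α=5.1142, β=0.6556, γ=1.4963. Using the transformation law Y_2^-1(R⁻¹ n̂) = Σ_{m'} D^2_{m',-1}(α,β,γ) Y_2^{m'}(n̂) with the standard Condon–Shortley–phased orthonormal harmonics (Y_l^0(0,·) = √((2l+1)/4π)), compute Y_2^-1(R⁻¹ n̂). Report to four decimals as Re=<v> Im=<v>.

Re=0.2684 Im=0.1988

Need the full column D^2_{m',-1} for m'=−2..2 at α=5.1142, β=0.6556, γ=1.4963.
cos(β/2)=0.946753, sin(β/2)=0.321961
d^2_{-2,-1}: single k=1 term ⇒ +0.546441;  D = +0.364049-0.407512i
d^2_{-1,-1}: k∈[0..1] ⇒ +0.803427 -0.278741 = +0.524686;  D = +0.496830+0.168687i
d^2_{0,-1}: k∈[0..1] ⇒ -0.669251 +0.077397 = -0.591854;  D = -0.044050-0.590213i
d^2_{1,-1}: k∈[0..1] ⇒ +0.278741 -0.010745 = +0.267996;  D = -0.238166+0.122876i
d^2_{2,-1}: single k=0 term ⇒ -0.063194;  D = +0.048630+0.040356i
Y_2^{m'}(θ=1.5206,φ=5.8311) and Σ D·Y over m':
  (+0.3640-0.4075i)·(+0.2382+0.3028i)  (+0.4968+0.1687i)·(+0.0348+0.0169i)  (-0.0441-0.5902i)·(-0.3130+0.0000i)  (-0.2382+0.1229i)·(-0.0348+0.0169i)  (+0.0486+0.0404i)·(+0.2382-0.3028i)
Y_2^-1(R⁻¹ n̂) = +0.268393+0.198751i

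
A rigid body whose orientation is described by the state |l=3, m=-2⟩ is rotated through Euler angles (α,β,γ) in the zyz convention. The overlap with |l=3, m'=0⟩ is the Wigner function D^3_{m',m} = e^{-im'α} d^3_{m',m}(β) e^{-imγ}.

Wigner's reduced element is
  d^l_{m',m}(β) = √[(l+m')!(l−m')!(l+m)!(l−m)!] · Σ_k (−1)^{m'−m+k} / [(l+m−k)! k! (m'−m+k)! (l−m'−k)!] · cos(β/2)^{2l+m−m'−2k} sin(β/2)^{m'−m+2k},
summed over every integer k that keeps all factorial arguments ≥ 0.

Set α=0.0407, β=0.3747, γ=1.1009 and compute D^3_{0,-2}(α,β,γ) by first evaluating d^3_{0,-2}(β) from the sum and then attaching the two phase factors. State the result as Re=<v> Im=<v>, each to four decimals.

Re=-0.1007 Im=0.1378

D^3_{0,-2}(0.0407,0.3747,1.1009) = e^{-i·0·0.0407}·d^3_{0,-2}(0.3747)·e^{-i·-2·1.1009}. Compute d first:
With c≡cos(β/2)=0.982501 and s≡sin(β/2)=0.186256, N=[6·6·1·120]^{1/2}=65.726707
k∈{0,1} keeps every argument non-negative
  k=0: (−1)^2·65.7267/(12)·0.9825^4·0.1863^2 = +0.177057
  k=1: (−1)^3·65.7267/(12)·0.9825^2·0.1863^4 = -0.006363
d^3_{0,-2}(0.3747) = +0.177057 -0.006363 = +0.170694
D = (+1.000000+0.000000i)·(+0.170694)·(-0.589955+0.807436i) = -0.100702+0.137824i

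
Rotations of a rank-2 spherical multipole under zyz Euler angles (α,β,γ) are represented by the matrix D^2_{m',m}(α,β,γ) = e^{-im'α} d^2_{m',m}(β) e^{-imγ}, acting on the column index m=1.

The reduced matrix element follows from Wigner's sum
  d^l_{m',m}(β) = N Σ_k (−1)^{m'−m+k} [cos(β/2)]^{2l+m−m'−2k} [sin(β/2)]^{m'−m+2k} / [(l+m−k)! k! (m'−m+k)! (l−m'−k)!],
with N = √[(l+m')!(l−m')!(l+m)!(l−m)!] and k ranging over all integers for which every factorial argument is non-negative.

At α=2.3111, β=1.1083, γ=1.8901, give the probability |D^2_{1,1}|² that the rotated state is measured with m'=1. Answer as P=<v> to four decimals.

P=0.0061

First d^2_{1,1}(β=1.1083), then the phase factors e^{-i(1)α} and e^{-i(1)γ}:
c=cos(1.1083/2)=0.850348, s=sin(1.1083/2)=0.526221; N=√[6·1·6·1]=6.000000
k∈{0,1} keeps every argument non-negative
  k=0: (−1)^0·6.0000/(6)·0.8503^4·0.5262^0 = +0.522862
  k=1: (−1)^1·6.0000/(2)·0.8503^2·0.5262^2 = -0.600690
d^2_{1,1}(1.1083) = +0.522862 -0.600690 = -0.077828
|D^2_{1,1}|² = |d^2_{1,1}(β)|² = (-0.077828)² = 0.006057 (the z-rotation phases have unit modulus)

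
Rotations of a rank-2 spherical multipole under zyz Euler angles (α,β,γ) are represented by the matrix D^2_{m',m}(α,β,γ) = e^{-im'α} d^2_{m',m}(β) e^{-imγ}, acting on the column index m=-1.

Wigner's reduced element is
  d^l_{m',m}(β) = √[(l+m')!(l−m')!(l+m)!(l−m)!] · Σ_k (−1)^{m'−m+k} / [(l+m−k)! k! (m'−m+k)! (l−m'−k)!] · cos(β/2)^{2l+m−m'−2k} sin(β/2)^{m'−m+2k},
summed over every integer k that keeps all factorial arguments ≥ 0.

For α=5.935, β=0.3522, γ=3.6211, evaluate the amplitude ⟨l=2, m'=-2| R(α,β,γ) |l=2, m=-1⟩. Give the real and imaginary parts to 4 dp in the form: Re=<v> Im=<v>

First d^2_{-2,-1}(β=0.3522), then the phase factors e^{-i(-2)α} and e^{-i(-1)γ}:
With c≡cos(β/2)=0.984534 and s≡sin(β/2)=0.175191, N=[1·24·1·6]^{1/2}=12.000000
k∈{1} keeps every argument non-negative
  k=1: (−1)^0·12.0000/(6)·0.9845^3·0.1752^1 = +0.334376
d^2_{-2,-1}(0.3522) = +0.334376
Attach z-rotation phases: D = e^{-i(-2)(5.935)}·(+0.334376)·e^{-i(-1)(3.6211)} = -0.326544+0.071947i

Re=-0.3265 Im=0.0719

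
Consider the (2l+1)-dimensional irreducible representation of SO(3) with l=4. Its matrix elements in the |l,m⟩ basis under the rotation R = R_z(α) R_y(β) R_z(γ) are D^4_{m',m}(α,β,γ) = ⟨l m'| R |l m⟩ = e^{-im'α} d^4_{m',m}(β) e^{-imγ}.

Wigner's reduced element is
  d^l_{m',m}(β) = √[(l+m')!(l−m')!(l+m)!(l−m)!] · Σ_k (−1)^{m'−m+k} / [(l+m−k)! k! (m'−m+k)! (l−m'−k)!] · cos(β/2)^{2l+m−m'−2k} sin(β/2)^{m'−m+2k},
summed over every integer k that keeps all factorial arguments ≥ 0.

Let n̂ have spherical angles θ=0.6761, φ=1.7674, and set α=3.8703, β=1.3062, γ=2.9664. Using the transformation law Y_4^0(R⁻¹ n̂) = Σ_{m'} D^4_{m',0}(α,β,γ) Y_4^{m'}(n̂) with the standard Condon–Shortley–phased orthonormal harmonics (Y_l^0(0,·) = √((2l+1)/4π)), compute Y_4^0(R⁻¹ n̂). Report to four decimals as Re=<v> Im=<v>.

Re=0.2845 Im=0.0000

Need the full column D^4_{m',0} for m'=−4..4 at α=3.8703, β=1.3062, γ=2.9664.
cos(β/2)=0.794204, sin(β/2)=0.607651
d^4_{-4,0}: single k=4 term ⇒ +0.453832;  D = -0.442213+0.102033i
d^4_{-3,0}: k∈[3..4] ⇒ +0.838856 -0.491058 = +0.347799;  D = +0.200758-0.284007i
d^4_{-2,0}: k∈[2..4] ⇒ +0.879068 -1.372258 +0.301240 = -0.191951;  D = -0.021717-0.190719i
d^4_{-1,0}: k∈[1..4] ⇒ +0.541619 -1.902347 +1.113614 -0.108650 = -0.355764;  D = +0.265413+0.236905i
d^4_{0,0}: k∈[0..4] ⇒ +0.158291 -1.482590 +1.952758 -0.508055 +0.018588 = +0.138992;  D = +0.138992+0.000000i
d^4_{1,0}: k∈[0..3] ⇒ -0.541619 +1.902347 -1.113614 +0.108650 = +0.355764;  D = -0.265413+0.236905i
d^4_{2,0}: k∈[0..2] ⇒ +0.879068 -1.372258 +0.301240 = -0.191951;  D = -0.021717+0.190719i
d^4_{3,0}: k∈[0..1] ⇒ -0.838856 +0.491058 = -0.347799;  D = -0.200758-0.284007i
d^4_{4,0}: single k=0 term ⇒ +0.453832;  D = -0.442213-0.102033i
Y_4^{m'}(θ=0.6761,φ=1.7674) and Σ D·Y over m':
  (-0.4422+0.1020i)·(+0.0479-0.0480i)  (+0.2008-0.2840i)·(+0.1331+0.1988i)  (-0.0217-0.1907i)·(-0.3943+0.1636i)  (+0.2654+0.2369i)·(-0.0568-0.2851i)  (+0.1390+0.0000i)·(-0.2429+0.0000i)  (-0.2654+0.2369i)·(+0.0568-0.2851i)  (-0.0217+0.1907i)·(-0.3943-0.1636i)  (-0.2008-0.2840i)·(-0.1331+0.1988i)  (-0.4422-0.1020i)·(+0.0479+0.0480i)
Y_4^0(R⁻¹ n̂) = +0.284463+0.000000i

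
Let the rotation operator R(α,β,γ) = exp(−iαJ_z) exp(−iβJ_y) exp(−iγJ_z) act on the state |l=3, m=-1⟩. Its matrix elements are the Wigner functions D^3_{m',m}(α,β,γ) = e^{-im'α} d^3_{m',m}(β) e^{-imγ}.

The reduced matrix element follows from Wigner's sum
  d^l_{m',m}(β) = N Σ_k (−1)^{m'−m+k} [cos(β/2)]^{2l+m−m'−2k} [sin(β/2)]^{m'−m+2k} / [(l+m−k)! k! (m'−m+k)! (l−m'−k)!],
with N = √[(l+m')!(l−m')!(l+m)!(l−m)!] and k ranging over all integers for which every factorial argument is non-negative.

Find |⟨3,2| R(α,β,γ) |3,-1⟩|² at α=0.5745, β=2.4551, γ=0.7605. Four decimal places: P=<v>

P=0.3442

First d^3_{2,-1}(β=2.4551), then the phase factors e^{-i(2)α} and e^{-i(-1)γ}:
c=cos(2.4551/2)=0.336546, s=sin(2.4551/2)=0.941667; N=√[120·1·2·24]=75.894664
k∈{0,1} keeps every argument non-negative
  k=0: (−1)^3·75.8947/(12)·0.3365^3·0.9417^3 = -0.201305
  k=1: (−1)^4·75.8947/(24)·0.3365^1·0.9417^5 = +0.788009
d^3_{2,-1}(2.4551) = -0.201305 +0.788009 = +0.586704
|D^3_{2,-1}|² = |d^3_{2,-1}(β)|² = (+0.586704)² = 0.344221 (the z-rotation phases have unit modulus)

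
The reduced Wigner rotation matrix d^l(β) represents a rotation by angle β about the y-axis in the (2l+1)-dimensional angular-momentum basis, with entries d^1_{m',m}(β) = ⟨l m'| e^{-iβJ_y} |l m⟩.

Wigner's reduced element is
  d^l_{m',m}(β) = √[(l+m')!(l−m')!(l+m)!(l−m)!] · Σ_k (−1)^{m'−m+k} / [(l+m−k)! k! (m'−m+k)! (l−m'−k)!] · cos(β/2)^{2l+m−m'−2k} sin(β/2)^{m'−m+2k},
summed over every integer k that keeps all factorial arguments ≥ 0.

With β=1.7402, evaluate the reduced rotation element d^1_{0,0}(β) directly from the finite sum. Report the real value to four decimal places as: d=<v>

d=-0.1686

d^1_{0,0}(β=1.7402) via Wigner's sum:
With c≡cos(β/2)=0.644750 and s≡sin(β/2)=0.764393, N=[1·1·1·1]^{1/2}=1.000000
The bounds max(0,m−m')=0 and min(l+m,l−m')=1 give 2 terms
  k=0: (−1)^0·1.0000/(1)·0.6448^2·0.7644^0 = +0.415703
  k=1: (−1)^1·1.0000/(1)·0.6448^0·0.7644^2 = -0.584297
d^1_{0,0}(1.7402) = +0.415703 -0.584297 = -0.168595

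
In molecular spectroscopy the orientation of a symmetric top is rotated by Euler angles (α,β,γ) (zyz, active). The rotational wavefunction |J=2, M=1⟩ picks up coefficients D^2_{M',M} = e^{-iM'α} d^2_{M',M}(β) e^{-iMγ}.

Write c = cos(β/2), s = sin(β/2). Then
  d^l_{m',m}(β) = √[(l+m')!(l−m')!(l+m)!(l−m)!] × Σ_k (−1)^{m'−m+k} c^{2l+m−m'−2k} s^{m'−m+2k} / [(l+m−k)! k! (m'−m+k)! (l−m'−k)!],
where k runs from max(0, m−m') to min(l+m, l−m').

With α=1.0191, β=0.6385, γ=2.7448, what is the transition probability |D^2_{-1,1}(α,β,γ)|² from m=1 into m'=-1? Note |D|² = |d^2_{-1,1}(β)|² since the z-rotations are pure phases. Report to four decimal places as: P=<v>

P=0.0659

First d^2_{-1,1}(β=0.6385), then the phase factors e^{-i(-1)α} and e^{-i(1)γ}:
c=cos(0.6385/2)=0.949471, s=sin(0.6385/2)=0.313855; N=√[1·6·6·1]=6.000000
Admissible k: 2..3 (factorial args all ≥0)
  k=2: (−1)^0·6.0000/(2)·0.9495^2·0.3139^2 = +0.266405
  k=3: (−1)^1·6.0000/(6)·0.9495^0·0.3139^4 = -0.009703
d^2_{-1,1}(0.6385) = +0.266405 -0.009703 = +0.256701
|D^2_{-1,1}|² = |d^2_{-1,1}(β)|² = (+0.256701)² = 0.065896 (the z-rotation phases have unit modulus)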